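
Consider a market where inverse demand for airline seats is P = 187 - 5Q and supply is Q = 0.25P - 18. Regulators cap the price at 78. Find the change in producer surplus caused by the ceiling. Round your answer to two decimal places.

Rewriting supply in inverse form: P = 72 + 4Q.
Without the control, 187 - 5Q = 72 + 4Q so Q* = 12.7778 and P* = 123.1111.
At P = 78, sellers supply (78 - 72)/4 = 1.5 while buyers want more, so the quantity traded is 1.5 at price 78.
PS goes from (1/2)(12.7778)(51.1111) = 326.5432 to 4.5 (computed as (78 - 72)(1.5) - (1/2)(4)(1.5)^2), a change of -322.0432.

-322.04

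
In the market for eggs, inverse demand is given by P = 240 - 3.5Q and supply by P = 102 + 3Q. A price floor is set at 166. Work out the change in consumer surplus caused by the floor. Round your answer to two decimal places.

-6.52

Without the control, 240 - 3.5Q = 102 + 3Q so Q* = 21.2308 and P* = 165.6923.
At P = 166, buyers demand (240 - 166)/3.5 = 21.1429 while sellers would supply more, so the quantity traded is 21.1429 at price 166.
CS goes from (1/2)(21.2308)(74.3077) = 788.8047 to 782.2857 (computed as (240 - 166)(21.1429) - (1/2)(3.5)(21.1429)^2), a change of -6.519.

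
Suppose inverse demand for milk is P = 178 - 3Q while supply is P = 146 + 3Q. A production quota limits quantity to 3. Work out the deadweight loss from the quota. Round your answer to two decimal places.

Without the quota, 178 - 3Q = 146 + 3Q gives Q* = 5.3333.
At Q = 3 the demand price is 178 - 3(3) = 169 and the supply price is 146 + 3(3) = 155.
DWL = (1/2)(gap between curves at 3) x (Q* - 3) = (1/2)(14)(2.3333) = 16.3333.

16.33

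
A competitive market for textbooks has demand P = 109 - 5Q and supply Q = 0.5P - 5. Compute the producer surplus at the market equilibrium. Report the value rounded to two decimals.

200.02

Rewriting supply in inverse form: P = 10 + 2Q.
Equilibrium: 109 - 5Q = 10 + 2Q, so Q* = 14.1429 and P* = 38.2857.
Producer surplus is the triangle above supply below P*: (1/2)(14.1429)(38.2857 - 10) = (1/2)(14.1429)(28.2857) = 200.0204.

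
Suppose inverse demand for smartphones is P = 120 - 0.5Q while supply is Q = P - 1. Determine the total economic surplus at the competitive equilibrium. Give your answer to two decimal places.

Rewriting supply in inverse form: P = 1 + Q.
Equilibrium: 120 - 0.5Q = 1 + Q, so Q* = 79.3333 and P* = 80.3333.
CS = (1/2)(79.3333)(39.6667) = 1573.4444 and PS = (1/2)(79.3333)(79.3333) = 3146.8889, so total surplus = 4720.3333.

4720.33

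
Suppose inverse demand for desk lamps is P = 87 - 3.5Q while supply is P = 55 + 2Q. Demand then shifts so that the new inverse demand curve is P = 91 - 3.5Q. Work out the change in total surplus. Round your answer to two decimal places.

24.73

Initial equilibrium: Q_0 = 5.8182, P_0 = 66.6364; CS_0 = (1/2)(5.8182)(20.3636) = 59.2397, PS_0 = (1/2)(5.8182)(11.6364) = 33.8512.
New equilibrium: 91 - 3.5Q = 55 + 2Q gives Q_1 = 6.5455, P_1 = 68.0909; CS_1 = 74.9752, PS_1 = 42.843.
Change in total surplus = (74.9752 + 42.843) - (59.2397 + 33.8512) = 24.7273.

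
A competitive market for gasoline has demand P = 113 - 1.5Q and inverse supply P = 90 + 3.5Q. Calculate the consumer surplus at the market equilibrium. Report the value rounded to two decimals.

Setting demand equal to supply, 23 = 5Q, so Q* = 4.6 and P* = 106.1.
CS is the area between the demand curve and P* from 0 to Q*: (1/2)(4.6)(6.9) = 15.87.

15.87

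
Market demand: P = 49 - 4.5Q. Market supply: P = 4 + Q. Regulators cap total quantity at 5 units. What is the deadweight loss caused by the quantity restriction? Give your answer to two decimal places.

27.84

Unrestricted equilibrium: Q* = (49 - 4)/(4.5 + 1) = 8.1818.
At Q = 5 the demand price is 49 - 4.5(5) = 26.5 and the supply price is 4 + (5) = 9.
DWL = (1/2)(gap between curves at 5) x (Q* - 5) = (1/2)(17.5)(3.1818) = 27.8409.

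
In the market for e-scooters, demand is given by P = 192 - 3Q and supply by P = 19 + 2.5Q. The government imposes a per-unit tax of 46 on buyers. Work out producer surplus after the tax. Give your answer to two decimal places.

Without the tax, 192 - 3Q = 19 + 2.5Q so Q* = 31.4545 and P* = 97.6364.
With the tax, buyers' net willingness to pay falls by 46: (192 - 46) - 3Q = 19 + 2.5Q, so Q_t = 23.0909. Buyers pay P_b = 122.7273; sellers receive P_s = P_b - 46 = 76.7273.
Producer surplus is the triangle above supply below P_s: (1/2)(23.0909)(76.7273 - 19) = 666.4876.

666.49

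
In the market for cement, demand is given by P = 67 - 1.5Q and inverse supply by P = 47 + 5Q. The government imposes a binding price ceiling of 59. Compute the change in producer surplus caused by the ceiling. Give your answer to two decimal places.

-9.27

Without the control, 67 - 1.5Q = 47 + 5Q so Q* = 3.0769 and P* = 62.3846.
At P = 59, sellers supply (59 - 47)/5 = 2.4 while buyers want more, so the quantity traded is 2.4 at price 59.
PS goes from (1/2)(3.0769)(15.3846) = 23.6686 to 14.4 (computed as (59 - 47)(2.4) - (1/2)(5)(2.4)^2), a change of -9.2686.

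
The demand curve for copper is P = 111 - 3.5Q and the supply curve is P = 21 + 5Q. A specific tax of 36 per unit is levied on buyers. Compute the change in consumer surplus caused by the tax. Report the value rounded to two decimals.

Pre-tax equilibrium: 111 - 3.5Q = 21 + 5Q gives Q* = 10.5882, P* = 73.9412.
A tax on buyers shifts demand down by 36: (111 - 36) - 3.5Q = 21 + 5Q, so Q_t = 6.3529. Buyers pay P_b = 88.7647; sellers receive P_s = P_b - 36 = 52.7647.
Consumers lose the trapezoid between P* and P_b out to Q_t plus the triangle from Q_t to Q*: change in CS = 70.6298 - 196.1938 = -125.564.

-125.56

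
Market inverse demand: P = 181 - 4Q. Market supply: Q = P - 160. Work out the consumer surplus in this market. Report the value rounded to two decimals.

Rewriting supply in inverse form: P = 160 + Q.
Set 181 - 4Q = 160 + Q, which gives 21 = 5Q, so Q* = 4.2 and P* = 181 - 4(4.2) = 164.2.
CS is the area between the demand curve and P* from 0 to Q*: (1/2)(4.2)(16.8) = 35.28.

35.28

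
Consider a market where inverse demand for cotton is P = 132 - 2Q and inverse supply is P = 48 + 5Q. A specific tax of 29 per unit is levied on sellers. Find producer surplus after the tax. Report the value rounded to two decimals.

154.34

Pre-tax equilibrium: 132 - 2Q = 48 + 5Q gives Q* = 12, P* = 108.
A tax on sellers shifts supply up by 29: 132 - 2Q = 48 + 5Q + 29, so Q_t = 7.8571. Buyers pay P_b = 116.2857; sellers receive P_s = P_b - 29 = 87.2857.
PS = (1/2)(Q_t)(P_s - 48) = (1/2)(7.8571)(39.2857) = 154.3367.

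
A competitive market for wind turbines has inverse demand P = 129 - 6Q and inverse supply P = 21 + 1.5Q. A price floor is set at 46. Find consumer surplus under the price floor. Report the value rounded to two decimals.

574.08

Free-market equilibrium: 129 - 6Q = 21 + 1.5Q gives Q* = 14.4, P* = 42.6.
At P = 46, buyers demand (129 - 46)/6 = 13.8333 while sellers would supply more, so the quantity traded is 13.8333 at price 46.
CS is the triangle under demand above 46: (1/2)(13.8333)(129 - 46) = 574.0833.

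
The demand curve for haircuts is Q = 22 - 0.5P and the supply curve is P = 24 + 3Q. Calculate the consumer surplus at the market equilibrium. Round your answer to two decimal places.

Rewriting demand in inverse form: P = 44 - 2Q.
Set 44 - 2Q = 24 + 3Q, which gives 20 = 5Q, so Q* = 4 and P* = 44 - 2(4) = 36.
The demand choke price is 44, so CS = (1/2)(Q*)(44 - P*) = (1/2)(4)(8) = 16.

16.00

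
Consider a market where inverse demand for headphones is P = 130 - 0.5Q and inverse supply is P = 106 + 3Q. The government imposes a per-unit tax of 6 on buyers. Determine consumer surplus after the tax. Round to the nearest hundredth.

Without the tax, 130 - 0.5Q = 106 + 3Q so Q* = 6.8571 and P* = 126.5714.
With the tax, buyers' net willingness to pay falls by 6: (130 - 6) - 0.5Q = 106 + 3Q, so Q_t = 5.1429. Buyers pay P_b = 127.4286; sellers receive P_s = P_b - 6 = 121.4286.
Consumer surplus is the triangle under demand above P_b: (1/2)(5.1429)(130 - 127.4286) = 6.6122.

6.61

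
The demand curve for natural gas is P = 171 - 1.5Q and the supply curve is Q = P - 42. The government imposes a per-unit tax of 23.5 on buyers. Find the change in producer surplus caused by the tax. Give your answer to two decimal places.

-440.86

Rewriting supply in inverse form: P = 42 + Q.
Without the tax, 171 - 1.5Q = 42 + Q so Q* = 51.6 and P* = 93.6.
With the tax, buyers' net willingness to pay falls by 23.5: (171 - 23.5) - 1.5Q = 42 + Q, so Q_t = 42.2. Buyers pay P_b = 107.7; sellers receive P_s = P_b - 23.5 = 84.2.
Producers lose the trapezoid between P_s and P* out to Q_t plus the triangle from Q_t to Q*: change in PS = 890.42 - 1331.28 = -440.86.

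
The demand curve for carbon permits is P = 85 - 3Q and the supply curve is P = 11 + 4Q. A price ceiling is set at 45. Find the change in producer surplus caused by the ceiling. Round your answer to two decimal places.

-79.01

Without the control, 85 - 3Q = 11 + 4Q so Q* = 10.5714 and P* = 53.2857.
At the ceiling price 45, quantity supplied is (45 - 11)/4 = 8.5; supply is the short side, so Q = 8.5 trades at P = 45.
PS goes from (1/2)(10.5714)(42.2857) = 223.5102 to 144.5 (computed as (45 - 11)(8.5) - (1/2)(4)(8.5)^2), a change of -79.0102.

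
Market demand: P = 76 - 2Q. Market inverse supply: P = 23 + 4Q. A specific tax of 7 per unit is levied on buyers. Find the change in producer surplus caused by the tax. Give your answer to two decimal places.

Without the tax, 76 - 2Q = 23 + 4Q so Q* = 8.8333 and P* = 58.3333.
With the tax, buyers' net willingness to pay falls by 7: (76 - 7) - 2Q = 23 + 4Q, so Q_t = 7.6667. Buyers pay P_b = 60.6667; sellers receive P_s = P_b - 7 = 53.6667.
PS falls from (1/2)(8.8333)(35.3333) = 156.0556 to (1/2)(7.6667)(30.6667) = 117.5556, a change of -38.5.

-38.50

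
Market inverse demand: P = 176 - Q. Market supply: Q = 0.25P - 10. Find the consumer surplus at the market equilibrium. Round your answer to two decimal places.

369.92

Rewriting supply in inverse form: P = 40 + 4Q.
Set 176 - Q = 40 + 4Q, which gives 136 = 5Q, so Q* = 27.2 and P* = 176 - (27.2) = 148.8.
Consumer surplus is the triangle under demand above P*: (1/2)(27.2)(176 - 148.8) = (1/2)(27.2)(27.2) = 369.92.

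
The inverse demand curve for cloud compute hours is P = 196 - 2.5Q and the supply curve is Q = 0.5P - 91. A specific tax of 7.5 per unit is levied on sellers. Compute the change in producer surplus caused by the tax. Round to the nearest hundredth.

-7.59

Rewriting supply in inverse form: P = 182 + 2Q.
Without the tax, 196 - 2.5Q = 182 + 2Q so Q* = 3.1111 and P* = 188.2222.
With the tax, sellers need 7.5 more per unit: 196 - 2.5Q = 182 + 2Q + 7.5, so Q_t = 1.4444. Buyers pay P_b = 192.3889; sellers receive P_s = P_b - 7.5 = 184.8889.
Producers lose the trapezoid between P_s and P* out to Q_t plus the triangle from Q_t to Q*: change in PS = 2.0864 - 9.679 = -7.5926.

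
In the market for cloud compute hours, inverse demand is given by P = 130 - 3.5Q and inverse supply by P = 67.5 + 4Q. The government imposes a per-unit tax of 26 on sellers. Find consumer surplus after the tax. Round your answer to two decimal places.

41.45

Without the tax, 130 - 3.5Q = 67.5 + 4Q so Q* = 8.3333 and P* = 100.8333.
A tax on sellers shifts supply up by 26: 130 - 3.5Q = 67.5 + 4Q + 26, so Q_t = 4.8667. Buyers pay P_b = 112.9667; sellers receive P_s = P_b - 26 = 86.9667.
CS = (1/2)(Q_t)(130 - P_b) = (1/2)(4.8667)(17.0333) = 41.4478.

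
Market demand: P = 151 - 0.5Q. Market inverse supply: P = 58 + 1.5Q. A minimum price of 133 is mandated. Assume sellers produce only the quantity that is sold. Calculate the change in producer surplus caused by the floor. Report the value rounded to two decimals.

106.31

Without the control, 151 - 0.5Q = 58 + 1.5Q so Q* = 46.5 and P* = 127.75.
At P = 133, buyers demand (151 - 133)/0.5 = 36 while sellers would supply more, so the quantity traded is 36 at price 133.
PS goes from (1/2)(46.5)(69.75) = 1621.6875 to 1728 (computed as (133 - 58)(36) - (1/2)(1.5)(36)^2), a change of 106.3125.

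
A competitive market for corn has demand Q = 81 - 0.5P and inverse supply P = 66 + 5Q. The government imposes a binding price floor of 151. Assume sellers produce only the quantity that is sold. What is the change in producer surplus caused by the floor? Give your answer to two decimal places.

Rewriting demand in inverse form: P = 162 - 2Q.
Free-market equilibrium: 162 - 2Q = 66 + 5Q gives Q* = 13.7143, P* = 134.5714.
At P = 151, buyers demand (162 - 151)/2 = 5.5 while sellers would supply more, so the quantity traded is 5.5 at price 151.
PS goes from (1/2)(13.7143)(68.5714) = 470.2041 to 391.875 (computed as (151 - 66)(5.5) - (1/2)(5)(5.5)^2), a change of -78.3291.

-78.33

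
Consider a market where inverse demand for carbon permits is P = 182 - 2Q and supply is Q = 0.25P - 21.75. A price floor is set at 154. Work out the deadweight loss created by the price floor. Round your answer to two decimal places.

10.08

Rewriting supply in inverse form: P = 87 + 4Q.
Without the control, 182 - 2Q = 87 + 4Q so Q* = 15.8333 and P* = 150.3333.
At the floor price 154, quantity demanded is (182 - 154)/2 = 14; demand is the short side, so Q = 14 trades at P = 154.
The lost-trades triangle has base Q* - 14 = 1.8333 and height equal to the gap between the curves at Q = 14, which is 154 - 143 = 11. DWL = (1/2)(1.8333)(11) = 10.0833.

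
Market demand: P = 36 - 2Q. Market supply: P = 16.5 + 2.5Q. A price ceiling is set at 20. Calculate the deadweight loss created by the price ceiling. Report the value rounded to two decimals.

Free-market equilibrium: 36 - 2Q = 16.5 + 2.5Q gives Q* = 4.3333, P* = 27.3333.
At the ceiling price 20, quantity supplied is (20 - 16.5)/2.5 = 1.4; supply is the short side, so Q = 1.4 trades at P = 20.
At Q = 1.4 the demand price is 33.2 and the supply price is 20. Deadweight loss is the triangle between the curves from 1.4 to 4.3333: (1/2)(33.2 - 20)(4.3333 - 1.4) = 19.36.

19.36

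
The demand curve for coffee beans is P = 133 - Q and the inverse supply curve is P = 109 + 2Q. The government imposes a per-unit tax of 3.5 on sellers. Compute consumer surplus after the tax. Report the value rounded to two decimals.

Without the tax, 133 - Q = 109 + 2Q so Q* = 8 and P* = 125.
A tax on sellers shifts supply up by 3.5: 133 - Q = 109 + 2Q + 3.5, so Q_t = 6.8333. Buyers pay P_b = 126.1667; sellers receive P_s = P_b - 3.5 = 122.6667.
CS = (1/2)(Q_t)(133 - P_b) = (1/2)(6.8333)(6.8333) = 23.3472.

23.35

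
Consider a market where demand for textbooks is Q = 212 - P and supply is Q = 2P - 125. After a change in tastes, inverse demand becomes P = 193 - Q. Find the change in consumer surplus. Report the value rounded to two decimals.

-1182.22

Rewriting demand in inverse form: P = 212 - Q.
Rewriting supply in inverse form: P = 62.5 + 0.5Q.
Initial equilibrium: Q_0 = 99.6667, P_0 = 112.3333; CS_0 = (1/2)(99.6667)(99.6667) = 4966.7222, PS_0 = (1/2)(99.6667)(49.8333) = 2483.3611.
New equilibrium: 193 - Q = 62.5 + 0.5Q gives Q_1 = 87, P_1 = 106; CS_1 = 3784.5, PS_1 = 1892.25.
Change in consumer surplus = 3784.5 - 4966.7222 = -1182.2222.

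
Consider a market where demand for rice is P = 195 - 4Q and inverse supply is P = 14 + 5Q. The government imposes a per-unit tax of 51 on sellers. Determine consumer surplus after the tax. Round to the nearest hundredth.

417.28

Pre-tax equilibrium: 195 - 4Q = 14 + 5Q gives Q* = 20.1111, P* = 114.5556.
With the tax, sellers need 51 more per unit: 195 - 4Q = 14 + 5Q + 51, so Q_t = 14.4444. Buyers pay P_b = 137.2222; sellers receive P_s = P_b - 51 = 86.2222.
Consumer surplus is the triangle under demand above P_b: (1/2)(14.4444)(195 - 137.2222) = 417.284.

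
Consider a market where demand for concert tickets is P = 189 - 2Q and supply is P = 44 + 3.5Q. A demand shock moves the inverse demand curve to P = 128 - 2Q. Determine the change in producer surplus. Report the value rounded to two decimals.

-808.12

Initial equilibrium: Q_0 = 26.3636, P_0 = 136.2727; CS_0 = (1/2)(26.3636)(52.7273) = 695.0413, PS_0 = (1/2)(26.3636)(92.2727) = 1216.3223.
New equilibrium: 128 - 2Q = 44 + 3.5Q gives Q_1 = 15.2727, P_1 = 97.4545; CS_1 = 233.2562, PS_1 = 408.1983.
Change in producer surplus = 408.1983 - 1216.3223 = -808.124.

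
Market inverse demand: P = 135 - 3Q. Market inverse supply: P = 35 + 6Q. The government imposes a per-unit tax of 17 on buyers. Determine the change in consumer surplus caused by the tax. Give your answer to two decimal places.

-57.61

Without the tax, 135 - 3Q = 35 + 6Q so Q* = 11.1111 and P* = 101.6667.
With the tax, buyers' net willingness to pay falls by 17: (135 - 17) - 3Q = 35 + 6Q, so Q_t = 9.2222. Buyers pay P_b = 107.3333; sellers receive P_s = P_b - 17 = 90.3333.
Consumers lose the trapezoid between P* and P_b out to Q_t plus the triangle from Q_t to Q*: change in CS = 127.5741 - 185.1852 = -57.6111.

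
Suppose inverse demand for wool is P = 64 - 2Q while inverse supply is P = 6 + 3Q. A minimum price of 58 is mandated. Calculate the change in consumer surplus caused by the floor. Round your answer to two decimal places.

-125.56

Free-market equilibrium: 64 - 2Q = 6 + 3Q gives Q* = 11.6, P* = 40.8.
At the floor price 58, quantity demanded is (64 - 58)/2 = 3; demand is the short side, so Q = 3 trades at P = 58.
CS goes from (1/2)(11.6)(23.2) = 134.56 to 9 (computed as (64 - 58)(3) - (1/2)(2)(3)^2), a change of -125.56.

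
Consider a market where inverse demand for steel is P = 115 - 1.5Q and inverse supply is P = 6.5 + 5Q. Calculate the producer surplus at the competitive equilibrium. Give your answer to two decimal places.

696.58

Set 115 - 1.5Q = 6.5 + 5Q, which gives 108.5 = 6.5Q, so Q* = 16.6923 and P* = 115 - 1.5(16.6923) = 89.9615.
The supply curve's price intercept is 6.5, so PS = (1/2)(Q*)(P* - 6.5) = (1/2)(16.6923)(83.4615) = 696.5828.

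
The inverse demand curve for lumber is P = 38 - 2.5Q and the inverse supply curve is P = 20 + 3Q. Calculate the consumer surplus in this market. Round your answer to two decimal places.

13.39

Setting demand equal to supply, 18 = 5.5Q, so Q* = 3.2727 and P* = 29.8182.
Consumer surplus is the triangle under demand above P*: (1/2)(3.2727)(38 - 29.8182) = (1/2)(3.2727)(8.1818) = 13.3884.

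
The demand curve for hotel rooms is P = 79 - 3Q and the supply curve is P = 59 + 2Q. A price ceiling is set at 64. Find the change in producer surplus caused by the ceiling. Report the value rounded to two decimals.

Without the control, 79 - 3Q = 59 + 2Q so Q* = 4 and P* = 67.
At P = 64, sellers supply (64 - 59)/2 = 2.5 while buyers want more, so the quantity traded is 2.5 at price 64.
PS goes from (1/2)(4)(8) = 16 to 6.25 (computed as (64 - 59)(2.5) - (1/2)(2)(2.5)^2), a change of -9.75.

-9.75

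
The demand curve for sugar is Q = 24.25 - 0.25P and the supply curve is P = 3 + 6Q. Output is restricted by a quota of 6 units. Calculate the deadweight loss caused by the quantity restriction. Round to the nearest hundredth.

Rewriting demand in inverse form: P = 97 - 4Q.
Without the quota, 97 - 4Q = 3 + 6Q gives Q* = 9.4.
At Q = 6 the demand price is 97 - 4(6) = 73 and the supply price is 3 + 6(6) = 39.
DWL = (1/2)(gap between curves at 6) x (Q* - 6) = (1/2)(34)(3.4) = 57.8.

57.80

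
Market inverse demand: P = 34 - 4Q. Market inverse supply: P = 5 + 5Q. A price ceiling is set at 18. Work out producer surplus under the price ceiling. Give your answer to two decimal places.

16.90

Free-market equilibrium: 34 - 4Q = 5 + 5Q gives Q* = 3.2222, P* = 21.1111.
At the ceiling price 18, quantity supplied is (18 - 5)/5 = 2.6; supply is the short side, so Q = 2.6 trades at P = 18.
PS is the triangle above supply below 18: (1/2)(2.6)(18 - 5) = 16.9.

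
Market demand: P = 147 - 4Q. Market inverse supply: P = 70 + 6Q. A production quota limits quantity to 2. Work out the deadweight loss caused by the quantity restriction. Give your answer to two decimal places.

162.45

Without the quota, 147 - 4Q = 70 + 6Q gives Q* = 7.7.
At Q = 2 the demand price is 147 - 4(2) = 139 and the supply price is 70 + 6(2) = 82.
DWL = (1/2)(gap between curves at 2) x (Q* - 2) = (1/2)(57)(5.7) = 162.45.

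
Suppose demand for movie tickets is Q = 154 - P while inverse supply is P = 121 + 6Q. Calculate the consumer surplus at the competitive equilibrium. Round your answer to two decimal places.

11.11

Rewriting demand in inverse form: P = 154 - Q.
Setting demand equal to supply, 33 = 7Q, so Q* = 4.7143 and P* = 149.2857.
CS is the area between the demand curve and P* from 0 to Q*: (1/2)(4.7143)(4.7143) = 11.1122.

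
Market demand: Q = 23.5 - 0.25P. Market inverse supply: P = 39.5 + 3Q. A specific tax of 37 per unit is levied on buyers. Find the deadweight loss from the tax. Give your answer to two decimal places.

97.79

Rewriting demand in inverse form: P = 94 - 4Q.
Without the tax, 94 - 4Q = 39.5 + 3Q so Q* = 7.7857 and P* = 62.8571.
With the tax, buyers' net willingness to pay falls by 37: (94 - 37) - 4Q = 39.5 + 3Q, so Q_t = 2.5. Buyers pay P_b = 84; sellers receive P_s = P_b - 37 = 47.
Deadweight loss is the triangle between the curves from Q_t to Q*: (1/2)(7.7857 - 2.5)(37) = 97.7857.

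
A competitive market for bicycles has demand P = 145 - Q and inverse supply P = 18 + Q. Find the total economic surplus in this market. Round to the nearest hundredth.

Equilibrium: 145 - Q = 18 + Q, so Q* = 63.5 and P* = 81.5.
Total surplus is the full triangle between the curves from 0 to Q*: (1/2)(63.5)(145 - 18) = 4032.25.

4032.25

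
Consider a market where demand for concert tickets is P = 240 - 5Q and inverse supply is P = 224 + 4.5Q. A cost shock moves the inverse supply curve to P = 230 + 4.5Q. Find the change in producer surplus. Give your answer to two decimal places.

Initial equilibrium: Q_0 = 1.6842, P_0 = 231.5789; CS_0 = (1/2)(1.6842)(8.4211) = 7.0914, PS_0 = (1/2)(1.6842)(7.5789) = 6.3823.
New equilibrium: 240 - 5Q = 230 + 4.5Q gives Q_1 = 1.0526, P_1 = 234.7368; CS_1 = 2.7701, PS_1 = 2.4931.
Change in producer surplus = 2.4931 - 6.3823 = -3.8892.

-3.89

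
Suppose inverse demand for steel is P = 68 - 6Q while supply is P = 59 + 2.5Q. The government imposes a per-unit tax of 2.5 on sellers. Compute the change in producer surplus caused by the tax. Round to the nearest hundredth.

-0.67

Pre-tax equilibrium: 68 - 6Q = 59 + 2.5Q gives Q* = 1.0588, P* = 61.6471.
With the tax, sellers need 2.5 more per unit: 68 - 6Q = 59 + 2.5Q + 2.5, so Q_t = 0.7647. Buyers pay P_b = 63.4118; sellers receive P_s = P_b - 2.5 = 60.9118.
Producers lose the trapezoid between P_s and P* out to Q_t plus the triangle from Q_t to Q*: change in PS = 0.731 - 1.4014 = -0.6704.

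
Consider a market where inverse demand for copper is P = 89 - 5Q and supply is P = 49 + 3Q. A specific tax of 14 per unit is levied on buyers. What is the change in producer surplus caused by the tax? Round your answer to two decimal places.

-21.66

Without the tax, 89 - 5Q = 49 + 3Q so Q* = 5 and P* = 64.
With the tax, buyers' net willingness to pay falls by 14: (89 - 14) - 5Q = 49 + 3Q, so Q_t = 3.25. Buyers pay P_b = 72.75; sellers receive P_s = P_b - 14 = 58.75.
Producers lose the trapezoid between P_s and P* out to Q_t plus the triangle from Q_t to Q*: change in PS = 15.8438 - 37.5 = -21.6562.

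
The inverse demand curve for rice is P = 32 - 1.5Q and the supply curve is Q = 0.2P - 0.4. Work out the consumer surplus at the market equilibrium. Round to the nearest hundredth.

Rewriting supply in inverse form: P = 2 + 5Q.
Set 32 - 1.5Q = 2 + 5Q, which gives 30 = 6.5Q, so Q* = 4.6154 and P* = 32 - 1.5(4.6154) = 25.0769.
The demand choke price is 32, so CS = (1/2)(Q*)(32 - P*) = (1/2)(4.6154)(6.9231) = 15.9763.

15.98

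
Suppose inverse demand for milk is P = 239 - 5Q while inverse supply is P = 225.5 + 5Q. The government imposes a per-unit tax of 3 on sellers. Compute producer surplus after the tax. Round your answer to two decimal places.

Pre-tax equilibrium: 239 - 5Q = 225.5 + 5Q gives Q* = 1.35, P* = 232.25.
With the tax, sellers need 3 more per unit: 239 - 5Q = 225.5 + 5Q + 3, so Q_t = 1.05. Buyers pay P_b = 233.75; sellers receive P_s = P_b - 3 = 230.75.
PS = (1/2)(Q_t)(P_s - 225.5) = (1/2)(1.05)(5.25) = 2.7563.

2.76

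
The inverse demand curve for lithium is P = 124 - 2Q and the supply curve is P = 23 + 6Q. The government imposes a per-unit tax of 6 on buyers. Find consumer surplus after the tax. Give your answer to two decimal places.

Pre-tax equilibrium: 124 - 2Q = 23 + 6Q gives Q* = 12.625, P* = 98.75.
With the tax, buyers' net willingness to pay falls by 6: (124 - 6) - 2Q = 23 + 6Q, so Q_t = 11.875. Buyers pay P_b = 100.25; sellers receive P_s = P_b - 6 = 94.25.
Consumer surplus is the triangle under demand above P_b: (1/2)(11.875)(124 - 100.25) = 141.0156.

141.02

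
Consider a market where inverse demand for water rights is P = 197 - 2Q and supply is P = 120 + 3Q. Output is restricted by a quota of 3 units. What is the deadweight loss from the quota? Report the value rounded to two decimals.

384.40

Unrestricted equilibrium: Q* = (197 - 120)/(2 + 3) = 15.4.
At Q = 3 the demand price is 197 - 2(3) = 191 and the supply price is 120 + 3(3) = 129.
DWL = (1/2)(gap between curves at 3) x (Q* - 3) = (1/2)(62)(12.4) = 384.4.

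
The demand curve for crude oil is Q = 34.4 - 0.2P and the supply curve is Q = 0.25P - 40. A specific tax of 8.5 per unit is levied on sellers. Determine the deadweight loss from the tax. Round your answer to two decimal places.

4.01

Rewriting demand in inverse form: P = 172 - 5Q.
Rewriting supply in inverse form: P = 160 + 4Q.
Without the tax, 172 - 5Q = 160 + 4Q so Q* = 1.3333 and P* = 165.3333.
A tax on sellers shifts supply up by 8.5: 172 - 5Q = 160 + 4Q + 8.5, so Q_t = 0.3889. Buyers pay P_b = 170.0556; sellers receive P_s = P_b - 8.5 = 161.5556.
The welfare triangle lost has base Q* - Q_t = 0.9444 and height t = 8.5, so DWL = (1/2)(0.9444)(8.5) = 4.0139.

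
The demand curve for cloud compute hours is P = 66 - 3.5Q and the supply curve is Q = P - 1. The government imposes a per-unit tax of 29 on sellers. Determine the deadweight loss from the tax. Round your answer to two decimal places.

Rewriting supply in inverse form: P = 1 + Q.
Without the tax, 66 - 3.5Q = 1 + Q so Q* = 14.4444 and P* = 15.4444.
A tax on sellers shifts supply up by 29: 66 - 3.5Q = 1 + Q + 29, so Q_t = 8. Buyers pay P_b = 38; sellers receive P_s = P_b - 29 = 9.
Deadweight loss is the triangle between the curves from Q_t to Q*: (1/2)(14.4444 - 8)(29) = 93.4444.

93.44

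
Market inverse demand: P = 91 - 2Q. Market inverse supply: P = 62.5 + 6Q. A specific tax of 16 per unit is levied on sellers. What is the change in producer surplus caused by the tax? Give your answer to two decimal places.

Without the tax, 91 - 2Q = 62.5 + 6Q so Q* = 3.5625 and P* = 83.875.
A tax on sellers shifts supply up by 16: 91 - 2Q = 62.5 + 6Q + 16, so Q_t = 1.5625. Buyers pay P_b = 87.875; sellers receive P_s = P_b - 16 = 71.875.
Producers lose the trapezoid between P_s and P* out to Q_t plus the triangle from Q_t to Q*: change in PS = 7.3242 - 38.0742 = -30.75.

-30.75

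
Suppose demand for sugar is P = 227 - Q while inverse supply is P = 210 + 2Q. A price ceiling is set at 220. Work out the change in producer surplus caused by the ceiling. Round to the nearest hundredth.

Free-market equilibrium: 227 - Q = 210 + 2Q gives Q* = 5.6667, P* = 221.3333.
At the ceiling price 220, quantity supplied is (220 - 210)/2 = 5; supply is the short side, so Q = 5 trades at P = 220.
PS goes from (1/2)(5.6667)(11.3333) = 32.1111 to 25 (computed as (220 - 210)(5) - (1/2)(2)(5)^2), a change of -7.1111.

-7.11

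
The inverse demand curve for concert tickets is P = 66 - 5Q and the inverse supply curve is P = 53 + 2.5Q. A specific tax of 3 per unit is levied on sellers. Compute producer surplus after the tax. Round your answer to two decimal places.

Pre-tax equilibrium: 66 - 5Q = 53 + 2.5Q gives Q* = 1.7333, P* = 57.3333.
With the tax, sellers need 3 more per unit: 66 - 5Q = 53 + 2.5Q + 3, so Q_t = 1.3333. Buyers pay P_b = 59.3333; sellers receive P_s = P_b - 3 = 56.3333.
Producer surplus is the triangle above supply below P_s: (1/2)(1.3333)(56.3333 - 53) = 2.2222.

2.22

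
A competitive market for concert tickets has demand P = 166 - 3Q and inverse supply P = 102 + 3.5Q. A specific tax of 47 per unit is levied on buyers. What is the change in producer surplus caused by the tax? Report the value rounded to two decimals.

Pre-tax equilibrium: 166 - 3Q = 102 + 3.5Q gives Q* = 9.8462, P* = 136.4615.
A tax on buyers shifts demand down by 47: (166 - 47) - 3Q = 102 + 3.5Q, so Q_t = 2.6154. Buyers pay P_b = 158.1538; sellers receive P_s = P_b - 47 = 111.1538.
Producers lose the trapezoid between P_s and P* out to Q_t plus the triangle from Q_t to Q*: change in PS = 11.9704 - 169.6568 = -157.6864.

-157.69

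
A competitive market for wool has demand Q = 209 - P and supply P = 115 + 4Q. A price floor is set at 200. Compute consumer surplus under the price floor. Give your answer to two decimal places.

Rewriting demand in inverse form: P = 209 - Q.
Without the control, 209 - Q = 115 + 4Q so Q* = 18.8 and P* = 190.2.
At the floor price 200, quantity demanded is (209 - 200)/1 = 9; demand is the short side, so Q = 9 trades at P = 200.
CS is the triangle under demand above 200: (1/2)(9)(209 - 200) = 40.5.

40.50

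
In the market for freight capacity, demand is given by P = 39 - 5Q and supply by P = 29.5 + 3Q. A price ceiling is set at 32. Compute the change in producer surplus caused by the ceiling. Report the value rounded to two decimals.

Free-market equilibrium: 39 - 5Q = 29.5 + 3Q gives Q* = 1.1875, P* = 33.0625.
At P = 32, sellers supply (32 - 29.5)/3 = 0.8333 while buyers want more, so the quantity traded is 0.8333 at price 32.
PS goes from (1/2)(1.1875)(3.5625) = 2.1152 to 1.0417 (computed as (32 - 29.5)(0.8333) - (1/2)(3)(0.8333)^2), a change of -1.0736.

-1.07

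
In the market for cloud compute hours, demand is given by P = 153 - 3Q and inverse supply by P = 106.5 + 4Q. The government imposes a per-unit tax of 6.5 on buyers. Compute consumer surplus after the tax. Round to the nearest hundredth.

48.98

Pre-tax equilibrium: 153 - 3Q = 106.5 + 4Q gives Q* = 6.6429, P* = 133.0714.
A tax on buyers shifts demand down by 6.5: (153 - 6.5) - 3Q = 106.5 + 4Q, so Q_t = 5.7143. Buyers pay P_b = 135.8571; sellers receive P_s = P_b - 6.5 = 129.3571.
CS = (1/2)(Q_t)(153 - P_b) = (1/2)(5.7143)(17.1429) = 48.9796.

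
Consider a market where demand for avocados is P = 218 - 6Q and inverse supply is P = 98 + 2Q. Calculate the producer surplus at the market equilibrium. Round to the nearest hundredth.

Setting demand equal to supply, 120 = 8Q, so Q* = 15 and P* = 128.
The supply curve's price intercept is 98, so PS = (1/2)(Q*)(P* - 98) = (1/2)(15)(30) = 225.

225.00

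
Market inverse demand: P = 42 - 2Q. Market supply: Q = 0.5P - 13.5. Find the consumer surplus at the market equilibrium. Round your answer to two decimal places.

Rewriting supply in inverse form: P = 27 + 2Q.
Set 42 - 2Q = 27 + 2Q, which gives 15 = 4Q, so Q* = 3.75 and P* = 42 - 2(3.75) = 34.5.
Consumer surplus is the triangle under demand above P*: (1/2)(3.75)(42 - 34.5) = (1/2)(3.75)(7.5) = 14.0625.

14.06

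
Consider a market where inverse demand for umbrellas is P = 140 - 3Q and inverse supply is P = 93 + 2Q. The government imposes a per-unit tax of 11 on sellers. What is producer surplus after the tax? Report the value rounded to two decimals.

Pre-tax equilibrium: 140 - 3Q = 93 + 2Q gives Q* = 9.4, P* = 111.8.
With the tax, sellers need 11 more per unit: 140 - 3Q = 93 + 2Q + 11, so Q_t = 7.2. Buyers pay P_b = 118.4; sellers receive P_s = P_b - 11 = 107.4.
PS = (1/2)(Q_t)(P_s - 93) = (1/2)(7.2)(14.4) = 51.84.

51.84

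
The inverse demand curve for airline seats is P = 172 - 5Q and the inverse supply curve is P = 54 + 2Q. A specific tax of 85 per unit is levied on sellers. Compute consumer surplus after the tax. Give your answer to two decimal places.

Without the tax, 172 - 5Q = 54 + 2Q so Q* = 16.8571 and P* = 87.7143.
With the tax, sellers need 85 more per unit: 172 - 5Q = 54 + 2Q + 85, so Q_t = 4.7143. Buyers pay P_b = 148.4286; sellers receive P_s = P_b - 85 = 63.4286.
CS = (1/2)(Q_t)(172 - P_b) = (1/2)(4.7143)(23.5714) = 55.5612.

55.56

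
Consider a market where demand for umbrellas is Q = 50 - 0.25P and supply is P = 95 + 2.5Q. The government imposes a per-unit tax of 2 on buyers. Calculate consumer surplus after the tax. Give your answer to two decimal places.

502.20

Rewriting demand in inverse form: P = 200 - 4Q.
Pre-tax equilibrium: 200 - 4Q = 95 + 2.5Q gives Q* = 16.1538, P* = 135.3846.
With the tax, buyers' net willingness to pay falls by 2: (200 - 2) - 4Q = 95 + 2.5Q, so Q_t = 15.8462. Buyers pay P_b = 136.6154; sellers receive P_s = P_b - 2 = 134.6154.
Consumer surplus is the triangle under demand above P_b: (1/2)(15.8462)(200 - 136.6154) = 502.2012.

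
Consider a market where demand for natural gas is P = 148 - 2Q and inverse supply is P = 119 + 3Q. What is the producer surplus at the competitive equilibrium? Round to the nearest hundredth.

50.46

Equilibrium: 148 - 2Q = 119 + 3Q, so Q* = 5.8 and P* = 136.4.
Producer surplus is the triangle above supply below P*: (1/2)(5.8)(136.4 - 119) = (1/2)(5.8)(17.4) = 50.46.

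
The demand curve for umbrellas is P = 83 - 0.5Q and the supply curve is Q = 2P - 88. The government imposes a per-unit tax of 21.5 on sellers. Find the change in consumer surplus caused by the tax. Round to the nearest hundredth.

Rewriting supply in inverse form: P = 44 + 0.5Q.
Pre-tax equilibrium: 83 - 0.5Q = 44 + 0.5Q gives Q* = 39, P* = 63.5.
With the tax, sellers need 21.5 more per unit: 83 - 0.5Q = 44 + 0.5Q + 21.5, so Q_t = 17.5. Buyers pay P_b = 74.25; sellers receive P_s = P_b - 21.5 = 52.75.
Consumers lose the trapezoid between P* and P_b out to Q_t plus the triangle from Q_t to Q*: change in CS = 76.5625 - 380.25 = -303.6875.

-303.69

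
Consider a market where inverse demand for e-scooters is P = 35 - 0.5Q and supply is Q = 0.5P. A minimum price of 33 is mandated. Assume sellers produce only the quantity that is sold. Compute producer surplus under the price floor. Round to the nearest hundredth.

Rewriting supply in inverse form: P = 2Q.
Without the control, 35 - 0.5Q = 2Q so Q* = 14 and P* = 28.
At P = 33, buyers demand (35 - 33)/0.5 = 4 while sellers would supply more, so the quantity traded is 4 at price 33.
The supply price at Q = 4 is 8. PS is the trapezoid between 33 and supply over [0, 4]: (1/2)[(33 - 0) + (33 - 8)](4) = 116.

116.00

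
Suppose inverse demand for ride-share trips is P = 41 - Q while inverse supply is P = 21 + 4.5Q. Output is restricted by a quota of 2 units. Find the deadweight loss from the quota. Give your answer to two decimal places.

7.36

Unrestricted equilibrium: Q* = (41 - 21)/(1 + 4.5) = 3.6364.
At Q = 2 the demand price is 41 - (2) = 39 and the supply price is 21 + 4.5(2) = 30.
DWL = (1/2)(gap between curves at 2) x (Q* - 2) = (1/2)(9)(1.6364) = 7.3636.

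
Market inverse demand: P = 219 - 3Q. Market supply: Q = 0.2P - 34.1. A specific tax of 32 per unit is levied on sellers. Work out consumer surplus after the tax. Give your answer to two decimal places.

6.38

Rewriting supply in inverse form: P = 170.5 + 5Q.
Pre-tax equilibrium: 219 - 3Q = 170.5 + 5Q gives Q* = 6.0625, P* = 200.8125.
A tax on sellers shifts supply up by 32: 219 - 3Q = 170.5 + 5Q + 32, so Q_t = 2.0625. Buyers pay P_b = 212.8125; sellers receive P_s = P_b - 32 = 180.8125.
CS = (1/2)(Q_t)(219 - P_b) = (1/2)(2.0625)(6.1875) = 6.3809.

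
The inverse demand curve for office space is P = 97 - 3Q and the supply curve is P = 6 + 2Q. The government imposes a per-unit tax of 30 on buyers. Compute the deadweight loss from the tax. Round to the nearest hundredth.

Without the tax, 97 - 3Q = 6 + 2Q so Q* = 18.2 and P* = 42.4.
A tax on buyers shifts demand down by 30: (97 - 30) - 3Q = 6 + 2Q, so Q_t = 12.2. Buyers pay P_b = 60.4; sellers receive P_s = P_b - 30 = 30.4.
The welfare triangle lost has base Q* - Q_t = 6 and height t = 30, so DWL = (1/2)(6)(30) = 90.

90.00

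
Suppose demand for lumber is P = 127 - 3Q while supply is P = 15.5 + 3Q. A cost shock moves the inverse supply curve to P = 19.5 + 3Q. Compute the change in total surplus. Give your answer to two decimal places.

-73.00

Initial equilibrium: Q_0 = 18.5833, P_0 = 71.25; CS_0 = (1/2)(18.5833)(55.75) = 518.0104, PS_0 = (1/2)(18.5833)(55.75) = 518.0104.
New equilibrium: 127 - 3Q = 19.5 + 3Q gives Q_1 = 17.9167, P_1 = 73.25; CS_1 = 481.5104, PS_1 = 481.5104.
Change in total surplus = (481.5104 + 481.5104) - (518.0104 + 518.0104) = -73.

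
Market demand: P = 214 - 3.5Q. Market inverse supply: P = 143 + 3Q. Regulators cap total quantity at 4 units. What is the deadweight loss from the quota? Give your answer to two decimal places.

155.77

Without the quota, 214 - 3.5Q = 143 + 3Q gives Q* = 10.9231.
At Q = 4 the demand price is 214 - 3.5(4) = 200 and the supply price is 143 + 3(4) = 155.
DWL = (1/2)(gap between curves at 4) x (Q* - 4) = (1/2)(45)(6.9231) = 155.7692.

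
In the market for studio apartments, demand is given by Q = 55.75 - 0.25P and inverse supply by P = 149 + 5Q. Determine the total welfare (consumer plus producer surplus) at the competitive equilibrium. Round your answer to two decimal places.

304.22

Rewriting demand in inverse form: P = 223 - 4Q.
Setting demand equal to supply, 74 = 9Q, so Q* = 8.2222 and P* = 190.1111.
CS = (1/2)(8.2222)(32.8889) = 135.2099 and PS = (1/2)(8.2222)(41.1111) = 169.0123, so total surplus = 304.2222.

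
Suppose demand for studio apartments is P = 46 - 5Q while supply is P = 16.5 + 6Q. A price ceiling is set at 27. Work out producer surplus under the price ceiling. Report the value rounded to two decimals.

Without the control, 46 - 5Q = 16.5 + 6Q so Q* = 2.6818 and P* = 32.5909.
At the ceiling price 27, quantity supplied is (27 - 16.5)/6 = 1.75; supply is the short side, so Q = 1.75 trades at P = 27.
PS is the triangle above supply below 27: (1/2)(1.75)(27 - 16.5) = 9.1875.

9.19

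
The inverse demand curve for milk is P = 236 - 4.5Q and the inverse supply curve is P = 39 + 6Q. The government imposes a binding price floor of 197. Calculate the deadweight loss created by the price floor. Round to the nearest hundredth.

535.05

Free-market equilibrium: 236 - 4.5Q = 39 + 6Q gives Q* = 18.7619, P* = 151.5714.
At P = 197, buyers demand (236 - 197)/4.5 = 8.6667 while sellers would supply more, so the quantity traded is 8.6667 at price 197.
At Q = 8.6667 the demand price is 197 and the supply price is 91. Deadweight loss is the triangle between the curves from 8.6667 to 18.7619: (1/2)(197 - 91)(18.7619 - 8.6667) = 535.0476.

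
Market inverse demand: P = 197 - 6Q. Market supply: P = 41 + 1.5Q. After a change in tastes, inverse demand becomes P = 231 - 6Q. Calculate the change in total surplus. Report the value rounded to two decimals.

784.27

Initial equilibrium: Q_0 = 20.8, P_0 = 72.2; CS_0 = (1/2)(20.8)(124.8) = 1297.92, PS_0 = (1/2)(20.8)(31.2) = 324.48.
New equilibrium: 231 - 6Q = 41 + 1.5Q gives Q_1 = 25.3333, P_1 = 79; CS_1 = 1925.3333, PS_1 = 481.3333.
Change in total surplus = (1925.3333 + 481.3333) - (1297.92 + 324.48) = 784.2667.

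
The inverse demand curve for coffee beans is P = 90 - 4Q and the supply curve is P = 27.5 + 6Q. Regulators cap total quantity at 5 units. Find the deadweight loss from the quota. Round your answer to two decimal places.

Without the quota, 90 - 4Q = 27.5 + 6Q gives Q* = 6.25.
At Q = 5 the demand price is 90 - 4(5) = 70 and the supply price is 27.5 + 6(5) = 57.5.
Deadweight loss is the triangle between the curves from 5 to 6.25: (1/2)(70 - 57.5)(6.25 - 5) = 7.8125.

7.81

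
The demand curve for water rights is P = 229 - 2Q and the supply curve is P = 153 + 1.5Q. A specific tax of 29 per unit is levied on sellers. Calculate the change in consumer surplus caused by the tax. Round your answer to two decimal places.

-291.18

Without the tax, 229 - 2Q = 153 + 1.5Q so Q* = 21.7143 and P* = 185.5714.
With the tax, sellers need 29 more per unit: 229 - 2Q = 153 + 1.5Q + 29, so Q_t = 13.4286. Buyers pay P_b = 202.1429; sellers receive P_s = P_b - 29 = 173.1429.
CS falls from (1/2)(21.7143)(43.4286) = 471.5102 to (1/2)(13.4286)(26.8571) = 180.3265, a change of -291.1837.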